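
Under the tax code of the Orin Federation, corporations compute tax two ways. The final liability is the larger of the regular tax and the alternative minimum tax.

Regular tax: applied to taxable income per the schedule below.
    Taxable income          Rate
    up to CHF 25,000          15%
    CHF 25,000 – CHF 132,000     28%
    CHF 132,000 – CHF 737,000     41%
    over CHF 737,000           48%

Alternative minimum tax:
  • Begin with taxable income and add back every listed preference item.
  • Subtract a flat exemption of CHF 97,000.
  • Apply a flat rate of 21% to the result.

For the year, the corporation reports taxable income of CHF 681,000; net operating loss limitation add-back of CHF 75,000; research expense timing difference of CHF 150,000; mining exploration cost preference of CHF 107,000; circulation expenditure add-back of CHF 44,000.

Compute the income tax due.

Alternative minimum tax:
  Adjusted income: CHF 681,000 + CHF 75,000 + CHF 150,000 + CHF 107,000 + CHF 44,000 = CHF 1,057,000
  Less exemption CHF 97,000 → base CHF 960,000
  CHF 960,000 × 21% = CHF 201,600

Regular tax:
  CHF 25,000 × 15% = CHF 3,750
  CHF 107,000 × 28% = CHF 29,960
  CHF 549,000 × 41% = CHF 225,090
  → CHF 258,800

CHF 258,800 > CHF 201,600, so the regular tax governs.

CHF 258,800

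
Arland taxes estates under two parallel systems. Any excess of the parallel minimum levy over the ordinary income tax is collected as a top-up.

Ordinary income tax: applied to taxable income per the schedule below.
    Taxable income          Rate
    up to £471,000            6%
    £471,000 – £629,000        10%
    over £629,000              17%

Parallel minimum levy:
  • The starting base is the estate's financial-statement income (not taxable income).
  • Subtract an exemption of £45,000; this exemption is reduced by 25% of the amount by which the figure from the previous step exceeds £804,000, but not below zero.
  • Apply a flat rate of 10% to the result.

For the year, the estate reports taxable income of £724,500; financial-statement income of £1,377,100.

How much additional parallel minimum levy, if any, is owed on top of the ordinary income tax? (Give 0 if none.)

£77,415

Ordinary income tax:
  £471,000 × 6% = £28,260
  £158,000 × 10% = £15,800
  £95,500 × 17% = £16,235
  → £60,295

Parallel minimum levy:
  Base (financial-statement income): £1,377,100
  Exemption: 25% × (£1,377,100 − £804,000) = £143,275 ≥ £45,000, so the exemption is fully phased out
  Base: £1,377,100 − £0 = £1,377,100
  £1,377,100 × 10% = £137,710

Excess of parallel minimum levy over ordinary income tax: £137,710 − £60,295 = £77,415.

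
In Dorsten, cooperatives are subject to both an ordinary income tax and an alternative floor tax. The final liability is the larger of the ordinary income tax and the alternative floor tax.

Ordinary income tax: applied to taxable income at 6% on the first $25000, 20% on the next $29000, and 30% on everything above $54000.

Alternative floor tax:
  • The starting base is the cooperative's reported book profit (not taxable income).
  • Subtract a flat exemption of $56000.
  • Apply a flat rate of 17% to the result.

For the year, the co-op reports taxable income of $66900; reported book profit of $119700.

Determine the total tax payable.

$11170

Alternative floor tax:
  Base (reported book profit): $119700
  Less exemption $56000 → base $63700
  $63700 × 17% = $10829

Ordinary income tax:
  $25000 × 6% = $1500
  $29000 × 20% = $5800
  $12900 × 30% = $3870
  → $11170

$11170 > $10829, so the ordinary income tax governs.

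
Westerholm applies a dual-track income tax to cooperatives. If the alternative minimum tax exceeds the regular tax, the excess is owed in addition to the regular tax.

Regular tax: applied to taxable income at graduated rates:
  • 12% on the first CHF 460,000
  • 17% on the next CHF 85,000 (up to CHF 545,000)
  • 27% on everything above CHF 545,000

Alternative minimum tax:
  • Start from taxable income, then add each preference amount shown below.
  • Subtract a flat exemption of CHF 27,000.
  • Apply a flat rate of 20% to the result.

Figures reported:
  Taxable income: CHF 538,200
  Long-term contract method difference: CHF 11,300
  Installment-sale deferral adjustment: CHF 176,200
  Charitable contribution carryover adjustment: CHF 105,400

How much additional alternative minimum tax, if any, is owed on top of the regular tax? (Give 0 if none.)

Alternative minimum tax:
  Adjusted income: CHF 538,200 + CHF 11,300 + CHF 176,200 + CHF 105,400 = CHF 831,100
  Less exemption CHF 27,000 → base CHF 804,100
  CHF 804,100 × 20% = CHF 160,820

Regular tax:
  CHF 460,000 × 12% = CHF 55,200
  CHF 78,200 × 17% = CHF 13,294
  → CHF 68,494

Excess of alternative minimum tax over regular tax: CHF 160,820 − CHF 68,494 = CHF 92,326.

CHF 92,326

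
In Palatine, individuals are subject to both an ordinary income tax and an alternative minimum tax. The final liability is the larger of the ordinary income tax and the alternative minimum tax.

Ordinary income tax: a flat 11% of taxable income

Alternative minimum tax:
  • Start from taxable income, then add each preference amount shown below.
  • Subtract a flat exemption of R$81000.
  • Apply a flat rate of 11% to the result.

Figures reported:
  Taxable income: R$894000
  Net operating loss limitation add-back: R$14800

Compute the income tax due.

R$98340

Ordinary income tax:
  R$894000 × 11% = R$98340

Alternative minimum tax:
  Adjusted income: R$894000 + R$14800 = R$908800
  Less exemption R$81000 → base R$827800
  R$827800 × 11% = R$91058

R$98340 > R$91058, so the ordinary income tax governs.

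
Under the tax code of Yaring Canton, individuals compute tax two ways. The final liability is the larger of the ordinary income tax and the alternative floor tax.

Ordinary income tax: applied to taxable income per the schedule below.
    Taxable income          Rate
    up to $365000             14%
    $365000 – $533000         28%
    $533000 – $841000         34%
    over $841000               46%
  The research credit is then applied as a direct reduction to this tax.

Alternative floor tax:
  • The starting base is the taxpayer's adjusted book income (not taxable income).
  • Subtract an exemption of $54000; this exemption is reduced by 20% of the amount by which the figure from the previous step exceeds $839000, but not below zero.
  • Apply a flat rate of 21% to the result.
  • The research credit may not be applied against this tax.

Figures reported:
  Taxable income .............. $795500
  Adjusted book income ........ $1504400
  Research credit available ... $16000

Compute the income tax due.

Alternative floor tax:
  Base (adjusted book income): $1504400
  Exemption: 20% × ($1504400 − $839000) = $133080 ≥ $54000, so the exemption is fully phased out
  Base: $1504400 − $0 = $1504400
  $1504400 × 21% = $315924

Ordinary income tax:
  $365000 × 14% = $51100
  $168000 × 28% = $47040
  $262500 × 34% = $89250
  → $187390
  Less research credit $16000 → $171390

$315924 > $171390, so the alternative floor tax is the binding amount.

$315924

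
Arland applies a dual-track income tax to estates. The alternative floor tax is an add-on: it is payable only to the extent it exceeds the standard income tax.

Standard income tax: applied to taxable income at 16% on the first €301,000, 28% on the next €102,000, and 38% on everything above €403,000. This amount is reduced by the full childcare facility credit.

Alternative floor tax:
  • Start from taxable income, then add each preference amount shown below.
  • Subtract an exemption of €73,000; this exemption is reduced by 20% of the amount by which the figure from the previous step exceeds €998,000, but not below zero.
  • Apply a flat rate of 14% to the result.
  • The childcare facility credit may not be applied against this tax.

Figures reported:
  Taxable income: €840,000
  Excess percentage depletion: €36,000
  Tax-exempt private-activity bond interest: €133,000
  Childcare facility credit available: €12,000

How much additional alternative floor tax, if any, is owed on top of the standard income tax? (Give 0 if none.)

Standard income tax:
  €301,000 × 16% = €48,160
  €102,000 × 28% = €28,560
  €437,000 × 38% = €166,060
  → €242,780
  Less childcare facility credit €12,000 → €230,780

Alternative floor tax:
  Adjusted income: €840,000 + €36,000 + €133,000 = €1,009,000
  Exemption: €73,000 − 20% × (€1,009,000 − €998,000) = €73,000 − €2,200 = €70,800
  Base: €1,009,000 − €70,800 = €938,200
  €938,200 × 14% = €131,348

€131,348 ≤ €230,780, so no add-on is due.

€0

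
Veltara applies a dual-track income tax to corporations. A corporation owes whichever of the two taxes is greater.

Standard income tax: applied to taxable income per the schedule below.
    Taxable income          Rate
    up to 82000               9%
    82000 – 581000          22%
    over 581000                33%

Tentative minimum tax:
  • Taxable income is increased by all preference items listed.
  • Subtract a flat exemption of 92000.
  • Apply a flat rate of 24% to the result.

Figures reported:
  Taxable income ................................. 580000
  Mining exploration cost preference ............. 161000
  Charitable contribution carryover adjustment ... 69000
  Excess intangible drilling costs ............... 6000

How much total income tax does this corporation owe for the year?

Tentative minimum tax:
  Adjusted income: 580000 + 161000 + 69000 + 6000 = 816000
  Less exemption 92000 → base 724000
  724000 × 24% = 173760

Standard income tax:
  82000 × 9% = 7380
  498000 × 22% = 109560
  → 116940

173760 > 116940, so the tentative minimum tax is the binding amount.

173760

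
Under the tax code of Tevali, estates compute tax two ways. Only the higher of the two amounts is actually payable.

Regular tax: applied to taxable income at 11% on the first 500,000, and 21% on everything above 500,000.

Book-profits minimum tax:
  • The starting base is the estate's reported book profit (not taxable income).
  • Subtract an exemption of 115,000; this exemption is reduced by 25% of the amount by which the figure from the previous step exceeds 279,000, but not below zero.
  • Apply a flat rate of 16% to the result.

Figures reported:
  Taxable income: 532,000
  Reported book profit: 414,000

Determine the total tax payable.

61,720

Regular tax:
  500,000 × 11% = 55,000
  32,000 × 21% = 6,720
  → 61,720

Book-profits minimum tax:
  Base (reported book profit): 414,000
  Exemption: 115,000 − 25% × (414,000 − 279,000) = 115,000 − 33,750 = 81,250
  Base: 414,000 − 81,250 = 332,750
  332,750 × 16% = 53,240

61,720 > 53,240, so the regular tax governs.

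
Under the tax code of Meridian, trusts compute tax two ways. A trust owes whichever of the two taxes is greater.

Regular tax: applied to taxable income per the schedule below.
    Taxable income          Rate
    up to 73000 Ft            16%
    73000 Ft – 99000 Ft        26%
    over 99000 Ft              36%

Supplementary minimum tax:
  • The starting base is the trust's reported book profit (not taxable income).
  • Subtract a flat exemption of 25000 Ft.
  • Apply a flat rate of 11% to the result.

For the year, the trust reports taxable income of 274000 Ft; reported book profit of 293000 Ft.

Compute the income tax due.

Supplementary minimum tax:
  Base (reported book profit): 293000 Ft
  Less exemption 25000 Ft → base 268000 Ft
  268000 Ft × 11% = 29480 Ft

Regular tax:
  73000 Ft × 16% = 11680 Ft
  26000 Ft × 26% = 6760 Ft
  175000 Ft × 36% = 63000 Ft
  → 81440 Ft

81440 Ft > 29480 Ft, so the regular tax governs.

81440 Ft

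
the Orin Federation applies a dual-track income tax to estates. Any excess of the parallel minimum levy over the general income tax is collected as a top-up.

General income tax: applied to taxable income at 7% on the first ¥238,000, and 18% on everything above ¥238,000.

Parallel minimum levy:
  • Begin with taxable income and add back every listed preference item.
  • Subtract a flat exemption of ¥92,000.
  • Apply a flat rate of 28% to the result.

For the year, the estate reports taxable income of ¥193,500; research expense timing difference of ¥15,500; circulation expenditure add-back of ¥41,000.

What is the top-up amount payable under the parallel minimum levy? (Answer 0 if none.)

¥30,695

Parallel minimum levy:
  Adjusted income: ¥193,500 + ¥15,500 + ¥41,000 = ¥250,000
  Less exemption ¥92,000 → base ¥158,000
  ¥158,000 × 28% = ¥44,240

General income tax:
  ¥193,500 × 7% = ¥13,545

Excess of parallel minimum levy over general income tax: ¥44,240 − ¥13,545 = ¥30,695.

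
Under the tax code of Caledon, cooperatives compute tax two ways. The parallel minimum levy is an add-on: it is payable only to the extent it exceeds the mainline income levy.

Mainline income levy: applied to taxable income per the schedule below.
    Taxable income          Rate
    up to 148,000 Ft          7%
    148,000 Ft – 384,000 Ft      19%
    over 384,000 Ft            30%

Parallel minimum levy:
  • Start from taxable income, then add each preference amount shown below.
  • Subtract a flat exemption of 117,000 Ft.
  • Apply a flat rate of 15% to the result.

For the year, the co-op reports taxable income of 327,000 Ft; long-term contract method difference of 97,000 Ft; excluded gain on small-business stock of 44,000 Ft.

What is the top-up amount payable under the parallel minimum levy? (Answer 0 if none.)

8,280 Ft

Parallel minimum levy:
  Adjusted income: 327,000 Ft + 97,000 Ft + 44,000 Ft = 468,000 Ft
  Less exemption 117,000 Ft → base 351,000 Ft
  351,000 Ft × 15% = 52,650 Ft

Mainline income levy:
  148,000 Ft × 7% = 10,360 Ft
  179,000 Ft × 19% = 34,010 Ft
  → 44,370 Ft

Excess of parallel minimum levy over mainline income levy: 52,650 Ft − 44,370 Ft = 8,280 Ft.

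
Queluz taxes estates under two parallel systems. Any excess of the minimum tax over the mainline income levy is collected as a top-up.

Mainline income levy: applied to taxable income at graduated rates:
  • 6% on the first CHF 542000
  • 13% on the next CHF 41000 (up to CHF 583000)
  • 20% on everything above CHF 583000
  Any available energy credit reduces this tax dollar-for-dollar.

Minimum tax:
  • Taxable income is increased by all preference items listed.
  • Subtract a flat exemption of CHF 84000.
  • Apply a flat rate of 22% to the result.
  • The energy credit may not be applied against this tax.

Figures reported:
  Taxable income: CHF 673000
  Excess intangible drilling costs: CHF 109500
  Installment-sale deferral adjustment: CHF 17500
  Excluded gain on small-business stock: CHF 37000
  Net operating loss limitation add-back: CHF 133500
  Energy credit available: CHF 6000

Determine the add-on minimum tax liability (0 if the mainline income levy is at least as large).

CHF 145180

Minimum tax:
  Adjusted income: CHF 673000 + CHF 109500 + CHF 17500 + CHF 37000 + CHF 133500 = CHF 970500
  Less exemption CHF 84000 → base CHF 886500
  CHF 886500 × 22% = CHF 195030

Mainline income levy:
  CHF 542000 × 6% = CHF 32520
  CHF 41000 × 13% = CHF 5330
  CHF 90000 × 20% = CHF 18000
  → CHF 55850
  Less energy credit CHF 6000 → CHF 49850

Excess of minimum tax over mainline income levy: CHF 195030 − CHF 49850 = CHF 145180.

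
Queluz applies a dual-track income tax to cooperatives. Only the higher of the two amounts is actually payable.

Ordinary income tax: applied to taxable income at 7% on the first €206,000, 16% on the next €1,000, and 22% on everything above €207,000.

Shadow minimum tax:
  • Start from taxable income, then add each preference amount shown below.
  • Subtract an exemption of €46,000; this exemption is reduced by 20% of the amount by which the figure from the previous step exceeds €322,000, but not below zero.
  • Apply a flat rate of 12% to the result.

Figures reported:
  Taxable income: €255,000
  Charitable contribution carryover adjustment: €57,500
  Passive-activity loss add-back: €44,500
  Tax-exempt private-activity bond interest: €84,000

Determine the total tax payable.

Ordinary income tax:
  €206,000 × 7% = €14,420
  €1,000 × 16% = €160
  €48,000 × 22% = €10,560
  → €25,140

Shadow minimum tax:
  Adjusted income: €255,000 + €57,500 + €44,500 + €84,000 = €441,000
  Exemption: €46,000 − 20% × (€441,000 − €322,000) = €46,000 − €23,800 = €22,200
  Base: €441,000 − €22,200 = €418,800
  €418,800 × 12% = €50,256

€50,256 > €25,140, so the shadow minimum tax is the binding amount.

€50,256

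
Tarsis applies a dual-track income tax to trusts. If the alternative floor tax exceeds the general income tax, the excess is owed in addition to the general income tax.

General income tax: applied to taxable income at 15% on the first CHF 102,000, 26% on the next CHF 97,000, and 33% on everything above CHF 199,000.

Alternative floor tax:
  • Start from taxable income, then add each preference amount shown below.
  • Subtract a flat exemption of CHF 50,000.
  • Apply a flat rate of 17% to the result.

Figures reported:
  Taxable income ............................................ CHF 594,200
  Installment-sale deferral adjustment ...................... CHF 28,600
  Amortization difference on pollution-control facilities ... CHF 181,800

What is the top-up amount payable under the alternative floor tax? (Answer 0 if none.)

CHF 0

General income tax:
  CHF 102,000 × 15% = CHF 15,300
  CHF 97,000 × 26% = CHF 25,220
  CHF 395,200 × 33% = CHF 130,416
  → CHF 170,936

Alternative floor tax:
  Adjusted income: CHF 594,200 + CHF 28,600 + CHF 181,800 = CHF 804,600
  Less exemption CHF 50,000 → base CHF 754,600
  CHF 754,600 × 17% = CHF 128,282

CHF 128,282 ≤ CHF 170,936, so no add-on is due.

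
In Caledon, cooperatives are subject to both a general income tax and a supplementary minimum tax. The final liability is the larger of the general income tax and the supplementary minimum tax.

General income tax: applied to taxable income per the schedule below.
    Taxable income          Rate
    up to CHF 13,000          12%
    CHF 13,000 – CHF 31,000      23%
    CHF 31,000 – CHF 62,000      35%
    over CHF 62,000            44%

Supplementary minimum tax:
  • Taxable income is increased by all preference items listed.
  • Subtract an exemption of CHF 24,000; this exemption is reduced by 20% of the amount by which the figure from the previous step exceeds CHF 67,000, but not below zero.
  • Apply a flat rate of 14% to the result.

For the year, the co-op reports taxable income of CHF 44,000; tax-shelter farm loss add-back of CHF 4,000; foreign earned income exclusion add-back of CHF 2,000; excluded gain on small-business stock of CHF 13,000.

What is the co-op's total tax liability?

CHF 10,250

General income tax:
  CHF 13,000 × 12% = CHF 1,560
  CHF 18,000 × 23% = CHF 4,140
  CHF 13,000 × 35% = CHF 4,550
  → CHF 10,250

Supplementary minimum tax:
  Adjusted income: CHF 44,000 + CHF 4,000 + CHF 2,000 + CHF 13,000 = CHF 63,000
  Exemption: CHF 63,000 ≤ CHF 67,000, so full CHF 24,000 applies
  Base: CHF 63,000 − CHF 24,000 = CHF 39,000
  CHF 39,000 × 14% = CHF 5,460

CHF 10,250 > CHF 5,460, so the general income tax governs.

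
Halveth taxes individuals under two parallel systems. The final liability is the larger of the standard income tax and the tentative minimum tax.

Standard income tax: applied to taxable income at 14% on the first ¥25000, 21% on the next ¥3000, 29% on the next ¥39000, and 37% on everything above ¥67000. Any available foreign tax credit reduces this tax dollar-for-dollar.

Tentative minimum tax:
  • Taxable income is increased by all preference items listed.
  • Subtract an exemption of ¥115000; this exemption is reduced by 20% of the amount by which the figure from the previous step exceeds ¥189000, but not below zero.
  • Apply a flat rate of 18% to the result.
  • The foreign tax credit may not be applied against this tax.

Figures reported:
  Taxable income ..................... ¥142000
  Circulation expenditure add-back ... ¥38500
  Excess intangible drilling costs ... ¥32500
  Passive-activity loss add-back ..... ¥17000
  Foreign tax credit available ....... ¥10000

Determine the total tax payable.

¥33190

Standard income tax:
  ¥25000 × 14% = ¥3500
  ¥3000 × 21% = ¥630
  ¥39000 × 29% = ¥11310
  ¥75000 × 37% = ¥27750
  → ¥43190
  Less foreign tax credit ¥10000 → ¥33190

Tentative minimum tax:
  Adjusted income: ¥142000 + ¥38500 + ¥32500 + ¥17000 = ¥230000
  Exemption: ¥115000 − 20% × (¥230000 − ¥189000) = ¥115000 − ¥8200 = ¥106800
  Base: ¥230000 − ¥106800 = ¥123200
  ¥123200 × 18% = ¥22176

¥33190 > ¥22176, so the standard income tax governs.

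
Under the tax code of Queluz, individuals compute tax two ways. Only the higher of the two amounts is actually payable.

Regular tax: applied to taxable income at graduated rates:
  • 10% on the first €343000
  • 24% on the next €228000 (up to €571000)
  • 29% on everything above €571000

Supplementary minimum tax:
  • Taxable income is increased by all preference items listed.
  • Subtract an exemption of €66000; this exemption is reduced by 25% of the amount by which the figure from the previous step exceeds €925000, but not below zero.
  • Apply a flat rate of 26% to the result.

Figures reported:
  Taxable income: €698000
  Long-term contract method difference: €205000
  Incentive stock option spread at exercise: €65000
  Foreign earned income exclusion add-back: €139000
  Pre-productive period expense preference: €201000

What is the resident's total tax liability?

Regular tax:
  €343000 × 10% = €34300
  €228000 × 24% = €54720
  €127000 × 29% = €36830
  → €125850

Supplementary minimum tax:
  Adjusted income: €698000 + €205000 + €65000 + €139000 + €201000 = €1308000
  Exemption: 25% × (€1308000 − €925000) = €95750 ≥ €66000, so the exemption is fully phased out
  Base: €1308000 − €0 = €1308000
  €1308000 × 26% = €340080

€340080 > €125850, so the supplementary minimum tax is the binding amount.

€340080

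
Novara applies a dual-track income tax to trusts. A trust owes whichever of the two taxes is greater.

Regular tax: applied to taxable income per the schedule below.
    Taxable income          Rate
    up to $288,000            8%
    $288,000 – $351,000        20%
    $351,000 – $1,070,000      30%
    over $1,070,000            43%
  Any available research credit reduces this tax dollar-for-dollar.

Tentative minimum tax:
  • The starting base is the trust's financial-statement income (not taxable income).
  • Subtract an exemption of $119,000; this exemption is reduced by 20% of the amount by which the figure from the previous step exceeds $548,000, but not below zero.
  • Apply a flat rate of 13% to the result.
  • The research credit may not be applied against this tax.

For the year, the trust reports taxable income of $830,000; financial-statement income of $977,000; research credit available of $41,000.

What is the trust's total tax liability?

$138,340

Regular tax:
  $288,000 × 8% = $23,040
  $63,000 × 20% = $12,600
  $479,000 × 30% = $143,700
  → $179,340
  Less research credit $41,000 → $138,340

Tentative minimum tax:
  Base (financial-statement income): $977,000
  Exemption: $119,000 − 20% × ($977,000 − $548,000) = $119,000 − $85,800 = $33,200
  Base: $977,000 − $33,200 = $943,800
  $943,800 × 13% = $122,694

$138,340 > $122,694, so the regular tax governs.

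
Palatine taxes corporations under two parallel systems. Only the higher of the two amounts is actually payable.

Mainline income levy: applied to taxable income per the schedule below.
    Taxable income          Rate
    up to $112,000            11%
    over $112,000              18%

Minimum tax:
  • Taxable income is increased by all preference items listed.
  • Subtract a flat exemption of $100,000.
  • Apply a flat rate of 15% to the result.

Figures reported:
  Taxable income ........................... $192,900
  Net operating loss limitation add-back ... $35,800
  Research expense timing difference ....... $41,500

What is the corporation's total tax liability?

$26,882

Minimum tax:
  Adjusted income: $192,900 + $35,800 + $41,500 = $270,200
  Less exemption $100,000 → base $170,200
  $170,200 × 15% = $25,530

Mainline income levy:
  $112,000 × 11% = $12,320
  $80,900 × 18% = $14,562
  → $26,882

$26,882 > $25,530, so the mainline income levy governs.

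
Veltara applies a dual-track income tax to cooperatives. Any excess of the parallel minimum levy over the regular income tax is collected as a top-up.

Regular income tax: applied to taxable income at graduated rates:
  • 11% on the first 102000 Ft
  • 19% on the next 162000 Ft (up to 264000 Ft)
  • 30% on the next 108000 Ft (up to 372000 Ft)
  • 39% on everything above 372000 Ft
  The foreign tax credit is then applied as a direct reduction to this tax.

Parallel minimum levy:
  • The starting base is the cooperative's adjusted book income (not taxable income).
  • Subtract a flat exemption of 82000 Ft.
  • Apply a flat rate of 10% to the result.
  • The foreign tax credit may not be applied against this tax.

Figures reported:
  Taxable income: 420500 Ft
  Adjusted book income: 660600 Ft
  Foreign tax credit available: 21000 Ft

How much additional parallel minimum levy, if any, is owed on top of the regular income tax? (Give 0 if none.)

Parallel minimum levy:
  Base (adjusted book income): 660600 Ft
  Less exemption 82000 Ft → base 578600 Ft
  578600 Ft × 10% = 57860 Ft

Regular income tax:
  102000 Ft × 11% = 11220 Ft
  162000 Ft × 19% = 30780 Ft
  108000 Ft × 30% = 32400 Ft
  48500 Ft × 39% = 18915 Ft
  → 93315 Ft
  Less foreign tax credit 21000 Ft → 72315 Ft

57860 Ft ≤ 72315 Ft, so no add-on is due.

0 Ft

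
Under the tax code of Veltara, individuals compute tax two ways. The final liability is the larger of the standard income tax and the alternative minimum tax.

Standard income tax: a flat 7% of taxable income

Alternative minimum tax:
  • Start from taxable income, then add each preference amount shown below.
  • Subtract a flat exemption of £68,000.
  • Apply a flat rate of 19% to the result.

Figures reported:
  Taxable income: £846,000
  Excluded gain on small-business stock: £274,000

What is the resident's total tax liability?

Standard income tax:
  £846,000 × 7% = £59,220

Alternative minimum tax:
  Adjusted income: £846,000 + £274,000 = £1,120,000
  Less exemption £68,000 → base £1,052,000
  £1,052,000 × 19% = £199,880

£199,880 > £59,220, so the alternative minimum tax is the binding amount.

£199,880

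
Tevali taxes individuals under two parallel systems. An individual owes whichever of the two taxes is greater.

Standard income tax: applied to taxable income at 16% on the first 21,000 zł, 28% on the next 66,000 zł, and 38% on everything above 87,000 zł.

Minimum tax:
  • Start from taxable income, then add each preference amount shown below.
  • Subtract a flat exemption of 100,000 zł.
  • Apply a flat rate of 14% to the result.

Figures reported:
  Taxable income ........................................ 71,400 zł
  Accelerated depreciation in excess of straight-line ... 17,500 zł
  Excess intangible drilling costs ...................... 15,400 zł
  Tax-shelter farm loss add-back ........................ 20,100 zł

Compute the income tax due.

Standard income tax:
  21,000 zł × 16% = 3,360 zł
  50,400 zł × 28% = 14,112 zł
  → 17,472 zł

Minimum tax:
  Adjusted income: 71,400 zł + 17,500 zł + 15,400 zł + 20,100 zł = 124,400 zł
  Less exemption 100,000 zł → base 24,400 zł
  24,400 zł × 14% = 3,416 zł

17,472 zł > 3,416 zł, so the standard income tax governs.

17,472 zł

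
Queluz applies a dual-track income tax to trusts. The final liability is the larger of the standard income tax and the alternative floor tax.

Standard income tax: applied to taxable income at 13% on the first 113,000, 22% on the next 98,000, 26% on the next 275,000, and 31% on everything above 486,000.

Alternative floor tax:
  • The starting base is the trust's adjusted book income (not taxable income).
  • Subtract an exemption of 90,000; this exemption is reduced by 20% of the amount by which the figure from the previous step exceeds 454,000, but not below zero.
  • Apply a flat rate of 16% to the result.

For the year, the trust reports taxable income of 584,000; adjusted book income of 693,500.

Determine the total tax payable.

Alternative floor tax:
  Base (adjusted book income): 693,500
  Exemption: 90,000 − 20% × (693,500 − 454,000) = 90,000 − 47,900 = 42,100
  Base: 693,500 − 42,100 = 651,400
  651,400 × 16% = 104,224

Standard income tax:
  113,000 × 13% = 14,690
  98,000 × 22% = 21,560
  275,000 × 26% = 71,500
  98,000 × 31% = 30,380
  → 138,130

138,130 > 104,224, so the standard income tax governs.

138,130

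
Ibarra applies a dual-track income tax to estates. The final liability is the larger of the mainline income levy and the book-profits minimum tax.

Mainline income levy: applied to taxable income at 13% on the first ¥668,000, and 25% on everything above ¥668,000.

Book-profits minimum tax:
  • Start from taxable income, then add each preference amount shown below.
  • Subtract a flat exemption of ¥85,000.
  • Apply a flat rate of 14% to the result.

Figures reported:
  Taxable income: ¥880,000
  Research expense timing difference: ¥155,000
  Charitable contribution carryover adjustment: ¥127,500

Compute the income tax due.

Mainline income levy:
  ¥668,000 × 13% = ¥86,840
  ¥212,000 × 25% = ¥53,000
  → ¥139,840

Book-profits minimum tax:
  Adjusted income: ¥880,000 + ¥155,000 + ¥127,500 = ¥1,162,500
  Less exemption ¥85,000 → base ¥1,077,500
  ¥1,077,500 × 14% = ¥150,850

¥150,850 > ¥139,840, so the book-profits minimum tax is the binding amount.

¥150,850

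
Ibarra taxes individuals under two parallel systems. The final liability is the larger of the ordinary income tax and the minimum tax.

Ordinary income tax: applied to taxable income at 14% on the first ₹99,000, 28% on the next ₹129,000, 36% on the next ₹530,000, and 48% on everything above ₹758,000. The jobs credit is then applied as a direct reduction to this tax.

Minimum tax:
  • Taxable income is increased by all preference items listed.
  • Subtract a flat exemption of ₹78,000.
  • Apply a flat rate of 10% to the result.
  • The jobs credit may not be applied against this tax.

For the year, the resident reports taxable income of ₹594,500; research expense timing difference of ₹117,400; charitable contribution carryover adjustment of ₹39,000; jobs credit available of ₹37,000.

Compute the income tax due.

₹144,920

Ordinary income tax:
  ₹99,000 × 14% = ₹13,860
  ₹129,000 × 28% = ₹36,120
  ₹366,500 × 36% = ₹131,940
  → ₹181,920
  Less jobs credit ₹37,000 → ₹144,920

Minimum tax:
  Adjusted income: ₹594,500 + ₹117,400 + ₹39,000 = ₹750,900
  Less exemption ₹78,000 → base ₹672,900
  ₹672,900 × 10% = ₹67,290

₹144,920 > ₹67,290, so the ordinary income tax governs.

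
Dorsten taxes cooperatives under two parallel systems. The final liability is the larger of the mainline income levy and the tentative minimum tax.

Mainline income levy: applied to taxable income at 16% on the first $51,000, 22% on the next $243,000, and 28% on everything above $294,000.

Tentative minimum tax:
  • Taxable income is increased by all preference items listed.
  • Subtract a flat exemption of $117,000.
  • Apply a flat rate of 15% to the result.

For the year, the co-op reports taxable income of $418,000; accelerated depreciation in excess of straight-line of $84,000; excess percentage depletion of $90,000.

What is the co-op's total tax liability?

$96,340

Mainline income levy:
  $51,000 × 16% = $8,160
  $243,000 × 22% = $53,460
  $124,000 × 28% = $34,720
  → $96,340

Tentative minimum tax:
  Adjusted income: $418,000 + $84,000 + $90,000 = $592,000
  Less exemption $117,000 → base $475,000
  $475,000 × 15% = $71,250

$96,340 > $71,250, so the mainline income levy governs.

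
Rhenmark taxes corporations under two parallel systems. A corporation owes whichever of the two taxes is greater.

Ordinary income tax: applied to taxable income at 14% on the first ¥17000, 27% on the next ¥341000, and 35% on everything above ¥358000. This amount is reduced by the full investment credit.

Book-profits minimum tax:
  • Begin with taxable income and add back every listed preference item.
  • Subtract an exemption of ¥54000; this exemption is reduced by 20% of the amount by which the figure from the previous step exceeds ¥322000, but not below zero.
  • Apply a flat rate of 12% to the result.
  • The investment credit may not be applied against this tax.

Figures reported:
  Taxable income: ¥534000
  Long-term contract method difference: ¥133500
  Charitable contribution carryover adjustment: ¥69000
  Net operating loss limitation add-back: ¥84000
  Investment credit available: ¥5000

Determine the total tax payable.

Book-profits minimum tax:
  Adjusted income: ¥534000 + ¥133500 + ¥69000 + ¥84000 = ¥820500
  Exemption: 20% × (¥820500 − ¥322000) = ¥99700 ≥ ¥54000, so the exemption is fully phased out
  Base: ¥820500 − ¥0 = ¥820500
  ¥820500 × 12% = ¥98460

Ordinary income tax:
  ¥17000 × 14% = ¥2380
  ¥341000 × 27% = ¥92070
  ¥176000 × 35% = ¥61600
  → ¥156050
  Less investment credit ¥5000 → ¥151050

¥151050 > ¥98460, so the ordinary income tax governs.

¥151050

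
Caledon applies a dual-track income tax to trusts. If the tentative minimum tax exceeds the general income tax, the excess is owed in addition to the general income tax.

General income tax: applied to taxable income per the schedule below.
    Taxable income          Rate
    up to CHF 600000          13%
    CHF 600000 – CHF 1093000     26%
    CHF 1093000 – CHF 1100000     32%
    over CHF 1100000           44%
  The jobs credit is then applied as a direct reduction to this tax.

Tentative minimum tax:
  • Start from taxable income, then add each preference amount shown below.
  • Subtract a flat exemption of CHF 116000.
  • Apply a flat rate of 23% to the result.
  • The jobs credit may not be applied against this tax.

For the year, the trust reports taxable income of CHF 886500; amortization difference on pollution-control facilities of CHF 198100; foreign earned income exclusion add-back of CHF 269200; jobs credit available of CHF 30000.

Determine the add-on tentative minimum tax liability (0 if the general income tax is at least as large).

CHF 162204

Tentative minimum tax:
  Adjusted income: CHF 886500 + CHF 198100 + CHF 269200 = CHF 1353800
  Less exemption CHF 116000 → base CHF 1237800
  CHF 1237800 × 23% = CHF 284694

General income tax:
  CHF 600000 × 13% = CHF 78000
  CHF 286500 × 26% = CHF 74490
  → CHF 152490
  Less jobs credit CHF 30000 → CHF 122490

Excess of tentative minimum tax over general income tax: CHF 284694 − CHF 122490 = CHF 162204.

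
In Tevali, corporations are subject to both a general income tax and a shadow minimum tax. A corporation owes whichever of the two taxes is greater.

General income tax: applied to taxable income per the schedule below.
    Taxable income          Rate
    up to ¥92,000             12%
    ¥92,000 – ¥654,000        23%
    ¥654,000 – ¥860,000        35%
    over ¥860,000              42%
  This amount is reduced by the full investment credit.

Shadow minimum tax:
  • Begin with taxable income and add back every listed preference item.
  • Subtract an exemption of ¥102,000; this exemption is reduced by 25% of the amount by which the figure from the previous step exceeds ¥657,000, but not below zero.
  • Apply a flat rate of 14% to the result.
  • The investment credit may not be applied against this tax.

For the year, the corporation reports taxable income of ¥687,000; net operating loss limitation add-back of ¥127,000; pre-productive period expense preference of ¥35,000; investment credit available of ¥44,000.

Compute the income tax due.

Shadow minimum tax:
  Adjusted income: ¥687,000 + ¥127,000 + ¥35,000 = ¥849,000
  Exemption: ¥102,000 − 25% × (¥849,000 − ¥657,000) = ¥102,000 − ¥48,000 = ¥54,000
  Base: ¥849,000 − ¥54,000 = ¥795,000
  ¥795,000 × 14% = ¥111,300

General income tax:
  ¥92,000 × 12% = ¥11,040
  ¥562,000 × 23% = ¥129,260
  ¥33,000 × 35% = ¥11,550
  → ¥151,850
  Less investment credit ¥44,000 → ¥107,850

¥111,300 > ¥107,850, so the shadow minimum tax is the binding amount.

¥111,300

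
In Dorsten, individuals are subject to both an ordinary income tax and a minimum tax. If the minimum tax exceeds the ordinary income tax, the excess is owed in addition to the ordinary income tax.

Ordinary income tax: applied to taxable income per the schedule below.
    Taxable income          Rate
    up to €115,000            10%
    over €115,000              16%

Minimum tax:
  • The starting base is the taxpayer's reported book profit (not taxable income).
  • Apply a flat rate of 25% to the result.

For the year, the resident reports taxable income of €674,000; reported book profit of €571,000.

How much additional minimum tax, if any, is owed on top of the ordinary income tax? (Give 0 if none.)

Minimum tax:
  Base (reported book profit): €571,000
  €571,000 × 25% = €142,750

Ordinary income tax:
  €115,000 × 10% = €11,500
  €559,000 × 16% = €89,440
  → €100,940

Excess of minimum tax over ordinary income tax: €142,750 − €100,940 = €41,810.

€41,810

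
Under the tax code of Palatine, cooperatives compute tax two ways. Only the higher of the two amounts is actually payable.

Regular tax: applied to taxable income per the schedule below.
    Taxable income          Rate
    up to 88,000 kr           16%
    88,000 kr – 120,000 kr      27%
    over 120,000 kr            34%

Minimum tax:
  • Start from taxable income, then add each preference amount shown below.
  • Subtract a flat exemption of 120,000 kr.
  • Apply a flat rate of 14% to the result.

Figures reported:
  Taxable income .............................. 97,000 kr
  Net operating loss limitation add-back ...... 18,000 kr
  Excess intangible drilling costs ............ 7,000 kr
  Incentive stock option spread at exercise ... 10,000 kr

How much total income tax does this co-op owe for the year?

16,510 kr

Regular tax:
  88,000 kr × 16% = 14,080 kr
  9,000 kr × 27% = 2,430 kr
  → 16,510 kr

Minimum tax:
  Adjusted income: 97,000 kr + 18,000 kr + 7,000 kr + 10,000 kr = 132,000 kr
  Less exemption 120,000 kr → base 12,000 kr
  12,000 kr × 14% = 1,680 kr

16,510 kr > 1,680 kr, so the regular tax governs.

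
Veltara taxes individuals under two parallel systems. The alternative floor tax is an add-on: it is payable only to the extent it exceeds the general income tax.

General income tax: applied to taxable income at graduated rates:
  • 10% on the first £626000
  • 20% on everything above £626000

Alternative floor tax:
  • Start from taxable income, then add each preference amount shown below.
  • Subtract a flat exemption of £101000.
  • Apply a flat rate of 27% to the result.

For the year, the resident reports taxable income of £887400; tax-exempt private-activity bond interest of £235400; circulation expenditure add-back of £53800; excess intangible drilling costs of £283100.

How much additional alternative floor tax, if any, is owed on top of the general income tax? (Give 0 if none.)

£251969

General income tax:
  £626000 × 10% = £62600
  £261400 × 20% = £52280
  → £114880

Alternative floor tax:
  Adjusted income: £887400 + £235400 + £53800 + £283100 = £1459700
  Less exemption £101000 → base £1358700
  £1358700 × 27% = £366849

Excess of alternative floor tax over general income tax: £366849 − £114880 = £251969.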